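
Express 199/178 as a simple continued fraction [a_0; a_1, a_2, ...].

Run the Euclidean algorithm on 199 and 178; the successive quotients are the partial quotients a_0, a_1, ... (each step inverts the fractional part left over by the previous one):
  199 = 1*178 + 21, so a_0 = 1.
  178 = 8*21 + 10, so a_1 = 8.
  21 = 2*10 + 1, so a_2 = 2.
  10 = 10*1 + 0, so a_3 = 10.
The remainder reaches 0 after 4 divisions, so the expansion has 4 partial quotients, read off in order.

[1; 8, 2, 10]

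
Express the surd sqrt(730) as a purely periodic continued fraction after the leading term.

[27; (54)]

Write x_i = (sqrt(730) + m_i)/d_i with (m_0, d_0) = (0, 1). a_0 = floor(sqrt(730)) = 27, since 27^2 = 729 <= 730 < 784 = 28^2.
Iterate m_{i+1} = d_i*a_i - m_i, d_{i+1} = (730 - m_{i+1}^2)/d_i, a_{i+1} = floor((a_0 + m_{i+1})/d_{i+1}):
  m_1 = 1*27 - 0 = 27, d_1 = (730 - 27^2)/1 = 1/1 = 1, a_1 = floor((27 + 27)/1) = 54.
  m_2 = 1*54 - 27 = 27, d_2 = (730 - 27^2)/1 = 1/1 = 1: (m_2, d_2) = (m_1, d_1) = (27, 1), so from here the quotient a_1 repeats; the period length is 1.
Hence the expansion of sqrt(730) is a_0 = 27 followed by the repeating block 54 (period 1).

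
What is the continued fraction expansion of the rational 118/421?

[0; 3, 1, 1, 3, 5, 3]

Run the Euclidean algorithm on 118 and 421; the successive quotients are the partial quotients a_0, a_1, ... (each step inverts the fractional part left over by the previous one):
  118 = 0*421 + 118, so a_0 = 0.
  421 = 3*118 + 67, so a_1 = 3.
  118 = 1*67 + 51, so a_2 = 1.
  67 = 1*51 + 16, so a_3 = 1.
  51 = 3*16 + 3, so a_4 = 3.
  16 = 5*3 + 1, so a_5 = 5.
  3 = 3*1 + 0, so a_6 = 3.
The remainder reaches 0 after 7 divisions, so the expansion has 7 partial quotients, read off in order.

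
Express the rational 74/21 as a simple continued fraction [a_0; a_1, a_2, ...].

Run the Euclidean algorithm on 74 and 21; the successive quotients are the partial quotients a_0, a_1, ... (each step inverts the fractional part left over by the previous one):
  74 = 3*21 + 11, so a_0 = 3.
  21 = 1*11 + 10, so a_1 = 1.
  11 = 1*10 + 1, so a_2 = 1.
  10 = 10*1 + 0, so a_3 = 10.
The remainder reaches 0 after 4 divisions, so the expansion has 4 partial quotients, read off in order.

[3; 1, 1, 10]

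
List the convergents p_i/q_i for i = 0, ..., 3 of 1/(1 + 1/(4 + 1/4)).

0/1, 1/1, 4/5, 17/21

Using the convergent recurrence p_i = a_i*p_{i-1} + p_{i-2}, q_i = a_i*q_{i-1} + q_{i-2} with p_{-2}=0, p_{-1}=1, q_{-2}=1, q_{-1}=0:
  i=0: a_0=0, p_0 = 0*1 + 0 = 0, q_0 = 0*0 + 1 = 1.
  i=1: a_1=1, p_1 = 1*0 + 1 = 1, q_1 = 1*1 + 0 = 1.
  i=2: a_2=4, p_2 = 4*1 + 0 = 4, q_2 = 4*1 + 1 = 5.
  i=3: a_3=4, p_3 = 4*4 + 1 = 17, q_3 = 4*5 + 1 = 21.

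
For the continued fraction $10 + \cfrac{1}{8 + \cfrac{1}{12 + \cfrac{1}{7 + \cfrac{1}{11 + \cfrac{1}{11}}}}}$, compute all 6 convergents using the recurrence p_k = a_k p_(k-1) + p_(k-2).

Using the convergent recurrence p_i = a_i*p_{i-1} + p_{i-2}, q_i = a_i*q_{i-1} + q_{i-2} with p_{-2}=0, p_{-1}=1, q_{-2}=1, q_{-1}=0:
  i=0: a_0=10, p_0 = 10*1 + 0 = 10, q_0 = 10*0 + 1 = 1.
  i=1: a_1=8, p_1 = 8*10 + 1 = 81, q_1 = 8*1 + 0 = 8.
  i=2: a_2=12, p_2 = 12*81 + 10 = 982, q_2 = 12*8 + 1 = 97.
  i=3: a_3=7, p_3 = 7*982 + 81 = 6955, q_3 = 7*97 + 8 = 687.
  i=4: a_4=11, p_4 = 11*6955 + 982 = 77487, q_4 = 11*687 + 97 = 7654.
  i=5: a_5=11, p_5 = 11*77487 + 6955 = 859312, q_5 = 11*7654 + 687 = 84881.

10/1, 81/8, 982/97, 6955/687, 77487/7654, 859312/84881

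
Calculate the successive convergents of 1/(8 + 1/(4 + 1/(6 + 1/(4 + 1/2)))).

0/1, 1/8, 4/33, 25/206, 104/857, 233/1920

Using the convergent recurrence p_i = a_i*p_{i-1} + p_{i-2}, q_i = a_i*q_{i-1} + q_{i-2} with p_{-2}=0, p_{-1}=1, q_{-2}=1, q_{-1}=0:
  i=0: a_0=0, p_0 = 0*1 + 0 = 0, q_0 = 0*0 + 1 = 1.
  i=1: a_1=8, p_1 = 8*0 + 1 = 1, q_1 = 8*1 + 0 = 8.
  i=2: a_2=4, p_2 = 4*1 + 0 = 4, q_2 = 4*8 + 1 = 33.
  i=3: a_3=6, p_3 = 6*4 + 1 = 25, q_3 = 6*33 + 8 = 206.
  i=4: a_4=4, p_4 = 4*25 + 4 = 104, q_4 = 4*206 + 33 = 857.
  i=5: a_5=2, p_5 = 2*104 + 25 = 233, q_5 = 2*857 + 206 = 1920.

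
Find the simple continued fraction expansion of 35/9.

[3; 1, 8]

Run the Euclidean algorithm on 35 and 9; the successive quotients are the partial quotients a_0, a_1, ... (each step inverts the fractional part left over by the previous one):
  35 = 3*9 + 8, so a_0 = 3.
  9 = 1*8 + 1, so a_1 = 1.
  8 = 8*1 + 0, so a_2 = 8.
The remainder reaches 0 after 3 divisions, so the expansion has 3 partial quotients, read off in order.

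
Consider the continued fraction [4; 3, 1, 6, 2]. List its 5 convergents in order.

Using the convergent recurrence p_i = a_i*p_{i-1} + p_{i-2}, q_i = a_i*q_{i-1} + q_{i-2} with p_{-2}=0, p_{-1}=1, q_{-2}=1, q_{-1}=0:
  i=0: a_0=4, p_0 = 4*1 + 0 = 4, q_0 = 4*0 + 1 = 1.
  i=1: a_1=3, p_1 = 3*4 + 1 = 13, q_1 = 3*1 + 0 = 3.
  i=2: a_2=1, p_2 = 1*13 + 4 = 17, q_2 = 1*3 + 1 = 4.
  i=3: a_3=6, p_3 = 6*17 + 13 = 115, q_3 = 6*4 + 3 = 27.
  i=4: a_4=2, p_4 = 2*115 + 17 = 247, q_4 = 2*27 + 4 = 58.

4/1, 13/3, 17/4, 115/27, 247/58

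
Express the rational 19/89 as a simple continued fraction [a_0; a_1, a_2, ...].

Run the Euclidean algorithm on 19 and 89; the successive quotients are the partial quotients a_0, a_1, ... (each step inverts the fractional part left over by the previous one):
  19 = 0*89 + 19, so a_0 = 0.
  89 = 4*19 + 13, so a_1 = 4.
  19 = 1*13 + 6, so a_2 = 1.
  13 = 2*6 + 1, so a_3 = 2.
  6 = 6*1 + 0, so a_4 = 6.
The remainder reaches 0 after 5 divisions, so the expansion has 5 partial quotients, read off in order.

[0; 4, 1, 2, 6]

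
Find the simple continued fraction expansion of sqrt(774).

Write x_i = (sqrt(774) + m_i)/d_i with (m_0, d_0) = (0, 1). a_0 = floor(sqrt(774)) = 27, since 27^2 = 729 <= 774 < 784 = 28^2.
Iterate m_{i+1} = d_i*a_i - m_i, d_{i+1} = (774 - m_{i+1}^2)/d_i, a_{i+1} = floor((a_0 + m_{i+1})/d_{i+1}):
  m_1 = 1*27 - 0 = 27, d_1 = (774 - 27^2)/1 = 45/1 = 45, a_1 = floor((27 + 27)/45) = 1.
  m_2 = 45*1 - 27 = 18, d_2 = (774 - 18^2)/45 = 450/45 = 10, a_2 = floor((27 + 18)/10) = 4.
  m_3 = 10*4 - 18 = 22, d_3 = (774 - 22^2)/10 = 290/10 = 29, a_3 = floor((27 + 22)/29) = 1.
  m_4 = 29*1 - 22 = 7, d_4 = (774 - 7^2)/29 = 725/29 = 25, a_4 = floor((27 + 7)/25) = 1.
  m_5 = 25*1 - 7 = 18, d_5 = (774 - 18^2)/25 = 450/25 = 18, a_5 = floor((27 + 18)/18) = 2.
  m_6 = 18*2 - 18 = 18, d_6 = (774 - 18^2)/18 = 450/18 = 25, a_6 = floor((27 + 18)/25) = 1.
  m_7 = 25*1 - 18 = 7, d_7 = (774 - 7^2)/25 = 725/25 = 29, a_7 = floor((27 + 7)/29) = 1.
  m_8 = 29*1 - 7 = 22, d_8 = (774 - 22^2)/29 = 290/29 = 10, a_8 = floor((27 + 22)/10) = 4.
  m_9 = 10*4 - 22 = 18, d_9 = (774 - 18^2)/10 = 450/10 = 45, a_9 = floor((27 + 18)/45) = 1.
  m_10 = 45*1 - 18 = 27, d_10 = (774 - 27^2)/45 = 45/45 = 1, a_10 = floor((27 + 27)/1) = 54.
  m_11 = 1*54 - 27 = 27, d_11 = (774 - 27^2)/1 = 45/1 = 45: (m_11, d_11) = (m_1, d_1) = (27, 45), so from here the quotients repeat a_1, ..., a_10; the period length is 10.
Hence the expansion of sqrt(774) is a_0 = 27 followed by the repeating block 1, 4, 1, 1, 2, 1, 1, 4, 1, 54 (period 10).

[27; (1, 4, 1, 1, 2, 1, 1, 4, 1, 54)]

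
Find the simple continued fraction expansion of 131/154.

[0; 1, 5, 1, 2, 3, 2]

Run the Euclidean algorithm on 131 and 154; the successive quotients are the partial quotients a_0, a_1, ... (each step inverts the fractional part left over by the previous one):
  131 = 0*154 + 131, so a_0 = 0.
  154 = 1*131 + 23, so a_1 = 1.
  131 = 5*23 + 16, so a_2 = 5.
  23 = 1*16 + 7, so a_3 = 1.
  16 = 2*7 + 2, so a_4 = 2.
  7 = 3*2 + 1, so a_5 = 3.
  2 = 2*1 + 0, so a_6 = 2.
The remainder reaches 0 after 7 divisions, so the expansion has 7 partial quotients, read off in order.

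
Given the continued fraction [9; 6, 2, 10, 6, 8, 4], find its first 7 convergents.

Using the convergent recurrence p_i = a_i*p_{i-1} + p_{i-2}, q_i = a_i*q_{i-1} + q_{i-2} with p_{-2}=0, p_{-1}=1, q_{-2}=1, q_{-1}=0:
  i=0: a_0=9, p_0 = 9*1 + 0 = 9, q_0 = 9*0 + 1 = 1.
  i=1: a_1=6, p_1 = 6*9 + 1 = 55, q_1 = 6*1 + 0 = 6.
  i=2: a_2=2, p_2 = 2*55 + 9 = 119, q_2 = 2*6 + 1 = 13.
  i=3: a_3=10, p_3 = 10*119 + 55 = 1245, q_3 = 10*13 + 6 = 136.
  i=4: a_4=6, p_4 = 6*1245 + 119 = 7589, q_4 = 6*136 + 13 = 829.
  i=5: a_5=8, p_5 = 8*7589 + 1245 = 61957, q_5 = 8*829 + 136 = 6768.
  i=6: a_6=4, p_6 = 4*61957 + 7589 = 255417, q_6 = 4*6768 + 829 = 27901.

9/1, 55/6, 119/13, 1245/136, 7589/829, 61957/6768, 255417/27901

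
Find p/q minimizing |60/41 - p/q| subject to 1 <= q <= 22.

19/13

Expand x = 60/41 as a continued fraction with the Euclidean algorithm:
  60 = 1*41 + 19, so a_0 = 1.
  41 = 2*19 + 3, so a_1 = 2.
  19 = 6*3 + 1, so a_2 = 6.
  3 = 3*1 + 0, so a_3 = 3.
so x = [1; 2, 6, 3].
Convergents (p_i = a_i*p_{i-1} + p_{i-2}, q_i = a_i*q_{i-1} + q_{i-2} with p_{-2}=0, p_{-1}=1, q_{-2}=1, q_{-1}=0), until the denominator exceeds 22:
  i=0: a_0=1, p_0 = 1*1 + 0 = 1, q_0 = 1*0 + 1 = 1.
  i=1: a_1=2, p_1 = 2*1 + 1 = 3, q_1 = 2*1 + 0 = 2.
  i=2: a_2=6, p_2 = 6*3 + 1 = 19, q_2 = 6*2 + 1 = 13.
  i=3: a_3=3, p_3 = 3*19 + 3 = 60, q_3 = 3*13 + 2 = 41.
q_3 = 41 > 22, so the last convergent with denominator <= 22 is p_2/q_2 = 19/13.
The closest fraction with denominator <= 22 is either p_2/q_2 or the intermediate fraction (k*p_2 + p_1)/(k*q_2 + q_1) with the largest k >= 1 whose denominator stays <= 22; these approach x as k grows, and every other convergent or intermediate fraction in range is farther away.
Largest k: floor((22 - q_1)/q_2) = floor((22 - 2)/13) = 1.
That gives (1*19 + 3)/(1*13 + 2) = 22/15.
Compare the errors: |x - 19/13| = |60*13 - 19*41|/(41*13) = 1/533, and |x - 22/15| = |60*15 - 22*41|/(41*15) = 2/615.
Cross-multiplying, 1*615 = 615 < 1066 = 2*533, so 1/533 is smaller: the convergent 19/13 is closer to x than 22/15.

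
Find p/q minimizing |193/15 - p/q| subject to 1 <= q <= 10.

Expand x = 193/15 as a continued fraction with the Euclidean algorithm:
  193 = 12*15 + 13, so a_0 = 12.
  15 = 1*13 + 2, so a_1 = 1.
  13 = 6*2 + 1, so a_2 = 6.
  2 = 2*1 + 0, so a_3 = 2.
so x = [12; 1, 6, 2].
Convergents (p_i = a_i*p_{i-1} + p_{i-2}, q_i = a_i*q_{i-1} + q_{i-2} with p_{-2}=0, p_{-1}=1, q_{-2}=1, q_{-1}=0), until the denominator exceeds 10:
  i=0: a_0=12, p_0 = 12*1 + 0 = 12, q_0 = 12*0 + 1 = 1.
  i=1: a_1=1, p_1 = 1*12 + 1 = 13, q_1 = 1*1 + 0 = 1.
  i=2: a_2=6, p_2 = 6*13 + 12 = 90, q_2 = 6*1 + 1 = 7.
  i=3: a_3=2, p_3 = 2*90 + 13 = 193, q_3 = 2*7 + 1 = 15.
q_3 = 15 > 10, so the last convergent with denominator <= 10 is p_2/q_2 = 90/7.
The closest fraction with denominator <= 10 is either p_2/q_2 or the intermediate fraction (k*p_2 + p_1)/(k*q_2 + q_1) with the largest k >= 1 whose denominator stays <= 10; these approach x as k grows, and every other convergent or intermediate fraction in range is farther away.
Largest k: floor((10 - q_1)/q_2) = floor((10 - 1)/7) = 1.
That gives (1*90 + 13)/(1*7 + 1) = 103/8.
Compare the errors: |x - 90/7| = |193*7 - 90*15|/(15*7) = 1/105, and |x - 103/8| = |193*8 - 103*15|/(15*8) = 1/120.
Cross-multiplying, 1*105 = 105 < 120 = 1*120, so 1/120 is smaller: the intermediate fraction 103/8 is closer to x than 90/7.

103/8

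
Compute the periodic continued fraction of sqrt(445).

[21; (10, 1, 1, 10, 42)]

Write x_i = (sqrt(445) + m_i)/d_i with (m_0, d_0) = (0, 1). a_0 = floor(sqrt(445)) = 21, since 21^2 = 441 <= 445 < 484 = 22^2.
Iterate m_{i+1} = d_i*a_i - m_i, d_{i+1} = (445 - m_{i+1}^2)/d_i, a_{i+1} = floor((a_0 + m_{i+1})/d_{i+1}):
  m_1 = 1*21 - 0 = 21, d_1 = (445 - 21^2)/1 = 4/1 = 4, a_1 = floor((21 + 21)/4) = 10.
  m_2 = 4*10 - 21 = 19, d_2 = (445 - 19^2)/4 = 84/4 = 21, a_2 = floor((21 + 19)/21) = 1.
  m_3 = 21*1 - 19 = 2, d_3 = (445 - 2^2)/21 = 441/21 = 21, a_3 = floor((21 + 2)/21) = 1.
  m_4 = 21*1 - 2 = 19, d_4 = (445 - 19^2)/21 = 84/21 = 4, a_4 = floor((21 + 19)/4) = 10.
  m_5 = 4*10 - 19 = 21, d_5 = (445 - 21^2)/4 = 4/4 = 1, a_5 = floor((21 + 21)/1) = 42.
  m_6 = 1*42 - 21 = 21, d_6 = (445 - 21^2)/1 = 4/1 = 4: (m_6, d_6) = (m_1, d_1) = (21, 4), so from here the quotients repeat a_1, ..., a_5; the period length is 5.
Hence the expansion of sqrt(445) is a_0 = 21 followed by the repeating block 10, 1, 1, 10, 42 (period 5).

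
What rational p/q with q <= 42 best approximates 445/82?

38/7

Expand x = 445/82 as a continued fraction with the Euclidean algorithm:
  445 = 5*82 + 35, so a_0 = 5.
  82 = 2*35 + 12, so a_1 = 2.
  35 = 2*12 + 11, so a_2 = 2.
  12 = 1*11 + 1, so a_3 = 1.
  11 = 11*1 + 0, so a_4 = 11.
so x = [5; 2, 2, 1, 11].
Convergents (p_i = a_i*p_{i-1} + p_{i-2}, q_i = a_i*q_{i-1} + q_{i-2} with p_{-2}=0, p_{-1}=1, q_{-2}=1, q_{-1}=0), until the denominator exceeds 42:
  i=0: a_0=5, p_0 = 5*1 + 0 = 5, q_0 = 5*0 + 1 = 1.
  i=1: a_1=2, p_1 = 2*5 + 1 = 11, q_1 = 2*1 + 0 = 2.
  i=2: a_2=2, p_2 = 2*11 + 5 = 27, q_2 = 2*2 + 1 = 5.
  i=3: a_3=1, p_3 = 1*27 + 11 = 38, q_3 = 1*5 + 2 = 7.
  i=4: a_4=11, p_4 = 11*38 + 27 = 445, q_4 = 11*7 + 5 = 82.
q_4 = 82 > 42, so the last convergent with denominator <= 42 is p_3/q_3 = 38/7.
The closest fraction with denominator <= 42 is either p_3/q_3 or the intermediate fraction (k*p_3 + p_2)/(k*q_3 + q_2) with the largest k >= 1 whose denominator stays <= 42; these approach x as k grows, and every other convergent or intermediate fraction in range is farther away.
Largest k: floor((42 - q_2)/q_3) = floor((42 - 5)/7) = 5.
That gives (5*38 + 27)/(5*7 + 5) = 217/40.
Compare the errors: |x - 38/7| = |445*7 - 38*82|/(82*7) = 1/574, and |x - 217/40| = |445*40 - 217*82|/(82*40) = 6/3280.
Cross-multiplying, 1*3280 = 3280 < 3444 = 6*574, so 1/574 is smaller: the convergent 38/7 is closer to x than 217/40.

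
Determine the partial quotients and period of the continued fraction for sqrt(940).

[30; (1, 1, 1, 14, 1, 1, 1, 60)]

Write x_i = (sqrt(940) + m_i)/d_i with (m_0, d_0) = (0, 1). a_0 = floor(sqrt(940)) = 30, since 30^2 = 900 <= 940 < 961 = 31^2.
Iterate m_{i+1} = d_i*a_i - m_i, d_{i+1} = (940 - m_{i+1}^2)/d_i, a_{i+1} = floor((a_0 + m_{i+1})/d_{i+1}):
  m_1 = 1*30 - 0 = 30, d_1 = (940 - 30^2)/1 = 40/1 = 40, a_1 = floor((30 + 30)/40) = 1.
  m_2 = 40*1 - 30 = 10, d_2 = (940 - 10^2)/40 = 840/40 = 21, a_2 = floor((30 + 10)/21) = 1.
  m_3 = 21*1 - 10 = 11, d_3 = (940 - 11^2)/21 = 819/21 = 39, a_3 = floor((30 + 11)/39) = 1.
  m_4 = 39*1 - 11 = 28, d_4 = (940 - 28^2)/39 = 156/39 = 4, a_4 = floor((30 + 28)/4) = 14.
  m_5 = 4*14 - 28 = 28, d_5 = (940 - 28^2)/4 = 156/4 = 39, a_5 = floor((30 + 28)/39) = 1.
  m_6 = 39*1 - 28 = 11, d_6 = (940 - 11^2)/39 = 819/39 = 21, a_6 = floor((30 + 11)/21) = 1.
  m_7 = 21*1 - 11 = 10, d_7 = (940 - 10^2)/21 = 840/21 = 40, a_7 = floor((30 + 10)/40) = 1.
  m_8 = 40*1 - 10 = 30, d_8 = (940 - 30^2)/40 = 40/40 = 1, a_8 = floor((30 + 30)/1) = 60.
  m_9 = 1*60 - 30 = 30, d_9 = (940 - 30^2)/1 = 40/1 = 40: (m_9, d_9) = (m_1, d_1) = (30, 40), so from here the quotients repeat a_1, ..., a_8; the period length is 8.
Hence the expansion of sqrt(940) is a_0 = 30 followed by the repeating block 1, 1, 1, 14, 1, 1, 1, 60 (period 8).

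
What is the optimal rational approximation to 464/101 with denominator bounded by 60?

147/32

Expand x = 464/101 as a continued fraction with the Euclidean algorithm:
  464 = 4*101 + 60, so a_0 = 4.
  101 = 1*60 + 41, so a_1 = 1.
  60 = 1*41 + 19, so a_2 = 1.
  41 = 2*19 + 3, so a_3 = 2.
  19 = 6*3 + 1, so a_4 = 6.
  3 = 3*1 + 0, so a_5 = 3.
so x = [4; 1, 1, 2, 6, 3].
Convergents (p_i = a_i*p_{i-1} + p_{i-2}, q_i = a_i*q_{i-1} + q_{i-2} with p_{-2}=0, p_{-1}=1, q_{-2}=1, q_{-1}=0), until the denominator exceeds 60:
  i=0: a_0=4, p_0 = 4*1 + 0 = 4, q_0 = 4*0 + 1 = 1.
  i=1: a_1=1, p_1 = 1*4 + 1 = 5, q_1 = 1*1 + 0 = 1.
  i=2: a_2=1, p_2 = 1*5 + 4 = 9, q_2 = 1*1 + 1 = 2.
  i=3: a_3=2, p_3 = 2*9 + 5 = 23, q_3 = 2*2 + 1 = 5.
  i=4: a_4=6, p_4 = 6*23 + 9 = 147, q_4 = 6*5 + 2 = 32.
  i=5: a_5=3, p_5 = 3*147 + 23 = 464, q_5 = 3*32 + 5 = 101.
q_5 = 101 > 60, so the last convergent with denominator <= 60 is p_4/q_4 = 147/32.
The closest fraction with denominator <= 60 is either p_4/q_4 or the intermediate fraction (k*p_4 + p_3)/(k*q_4 + q_3) with the largest k >= 1 whose denominator stays <= 60; these approach x as k grows, and every other convergent or intermediate fraction in range is farther away.
Largest k: floor((60 - q_3)/q_4) = floor((60 - 5)/32) = 1.
That gives (1*147 + 23)/(1*32 + 5) = 170/37.
Compare the errors: |x - 147/32| = |464*32 - 147*101|/(101*32) = 1/3232, and |x - 170/37| = |464*37 - 170*101|/(101*37) = 2/3737.
Cross-multiplying, 1*3737 = 3737 < 6464 = 2*3232, so 1/3232 is smaller: the convergent 147/32 is closer to x than 170/37.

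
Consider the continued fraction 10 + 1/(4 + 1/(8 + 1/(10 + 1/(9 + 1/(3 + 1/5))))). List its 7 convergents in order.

10/1, 41/4, 338/33, 3421/334, 31127/3039, 96802/9451, 515137/50294

Using the convergent recurrence p_i = a_i*p_{i-1} + p_{i-2}, q_i = a_i*q_{i-1} + q_{i-2} with p_{-2}=0, p_{-1}=1, q_{-2}=1, q_{-1}=0:
  i=0: a_0=10, p_0 = 10*1 + 0 = 10, q_0 = 10*0 + 1 = 1.
  i=1: a_1=4, p_1 = 4*10 + 1 = 41, q_1 = 4*1 + 0 = 4.
  i=2: a_2=8, p_2 = 8*41 + 10 = 338, q_2 = 8*4 + 1 = 33.
  i=3: a_3=10, p_3 = 10*338 + 41 = 3421, q_3 = 10*33 + 4 = 334.
  i=4: a_4=9, p_4 = 9*3421 + 338 = 31127, q_4 = 9*334 + 33 = 3039.
  i=5: a_5=3, p_5 = 3*31127 + 3421 = 96802, q_5 = 3*3039 + 334 = 9451.
  i=6: a_6=5, p_6 = 5*96802 + 31127 = 515137, q_6 = 5*9451 + 3039 = 50294.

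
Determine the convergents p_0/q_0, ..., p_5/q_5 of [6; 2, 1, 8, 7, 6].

6/1, 13/2, 19/3, 165/26, 1174/185, 7209/1136

Using the convergent recurrence p_i = a_i*p_{i-1} + p_{i-2}, q_i = a_i*q_{i-1} + q_{i-2} with p_{-2}=0, p_{-1}=1, q_{-2}=1, q_{-1}=0:
  i=0: a_0=6, p_0 = 6*1 + 0 = 6, q_0 = 6*0 + 1 = 1.
  i=1: a_1=2, p_1 = 2*6 + 1 = 13, q_1 = 2*1 + 0 = 2.
  i=2: a_2=1, p_2 = 1*13 + 6 = 19, q_2 = 1*2 + 1 = 3.
  i=3: a_3=8, p_3 = 8*19 + 13 = 165, q_3 = 8*3 + 2 = 26.
  i=4: a_4=7, p_4 = 7*165 + 19 = 1174, q_4 = 7*26 + 3 = 185.
  i=5: a_5=6, p_5 = 6*1174 + 165 = 7209, q_5 = 6*185 + 26 = 1136.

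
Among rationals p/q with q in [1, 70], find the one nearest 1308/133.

Expand x = 1308/133 as a continued fraction with the Euclidean algorithm:
  1308 = 9*133 + 111, so a_0 = 9.
  133 = 1*111 + 22, so a_1 = 1.
  111 = 5*22 + 1, so a_2 = 5.
  22 = 22*1 + 0, so a_3 = 22.
so x = [9; 1, 5, 22].
Convergents (p_i = a_i*p_{i-1} + p_{i-2}, q_i = a_i*q_{i-1} + q_{i-2} with p_{-2}=0, p_{-1}=1, q_{-2}=1, q_{-1}=0), until the denominator exceeds 70:
  i=0: a_0=9, p_0 = 9*1 + 0 = 9, q_0 = 9*0 + 1 = 1.
  i=1: a_1=1, p_1 = 1*9 + 1 = 10, q_1 = 1*1 + 0 = 1.
  i=2: a_2=5, p_2 = 5*10 + 9 = 59, q_2 = 5*1 + 1 = 6.
  i=3: a_3=22, p_3 = 22*59 + 10 = 1308, q_3 = 22*6 + 1 = 133.
q_3 = 133 > 70, so the last convergent with denominator <= 70 is p_2/q_2 = 59/6.
The closest fraction with denominator <= 70 is either p_2/q_2 or the intermediate fraction (k*p_2 + p_1)/(k*q_2 + q_1) with the largest k >= 1 whose denominator stays <= 70; these approach x as k grows, and every other convergent or intermediate fraction in range is farther away.
Largest k: floor((70 - q_1)/q_2) = floor((70 - 1)/6) = 11.
That gives (11*59 + 10)/(11*6 + 1) = 659/67.
Compare the errors: |x - 59/6| = |1308*6 - 59*133|/(133*6) = 1/798, and |x - 659/67| = |1308*67 - 659*133|/(133*67) = 11/8911.
Cross-multiplying, 11*798 = 8778 < 8911 = 1*8911, so 11/8911 is smaller: the intermediate fraction 659/67 is closer to x than 59/6.

659/67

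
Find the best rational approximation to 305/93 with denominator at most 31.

82/25

Expand x = 305/93 as a continued fraction with the Euclidean algorithm:
  305 = 3*93 + 26, so a_0 = 3.
  93 = 3*26 + 15, so a_1 = 3.
  26 = 1*15 + 11, so a_2 = 1.
  15 = 1*11 + 4, so a_3 = 1.
  11 = 2*4 + 3, so a_4 = 2.
  4 = 1*3 + 1, so a_5 = 1.
  3 = 3*1 + 0, so a_6 = 3.
so x = [3; 3, 1, 1, 2, 1, 3].
Convergents (p_i = a_i*p_{i-1} + p_{i-2}, q_i = a_i*q_{i-1} + q_{i-2} with p_{-2}=0, p_{-1}=1, q_{-2}=1, q_{-1}=0), until the denominator exceeds 31:
  i=0: a_0=3, p_0 = 3*1 + 0 = 3, q_0 = 3*0 + 1 = 1.
  i=1: a_1=3, p_1 = 3*3 + 1 = 10, q_1 = 3*1 + 0 = 3.
  i=2: a_2=1, p_2 = 1*10 + 3 = 13, q_2 = 1*3 + 1 = 4.
  i=3: a_3=1, p_3 = 1*13 + 10 = 23, q_3 = 1*4 + 3 = 7.
  i=4: a_4=2, p_4 = 2*23 + 13 = 59, q_4 = 2*7 + 4 = 18.
  i=5: a_5=1, p_5 = 1*59 + 23 = 82, q_5 = 1*18 + 7 = 25.
  i=6: a_6=3, p_6 = 3*82 + 59 = 305, q_6 = 3*25 + 18 = 93.
q_6 = 93 > 31, so the last convergent with denominator <= 31 is p_5/q_5 = 82/25.
The closest fraction with denominator <= 31 is either p_5/q_5 or the intermediate fraction (k*p_5 + p_4)/(k*q_5 + q_4) with the largest k >= 1 whose denominator stays <= 31; these approach x as k grows, and every other convergent or intermediate fraction in range is farther away.
Largest k: floor((31 - q_4)/q_5) = floor((31 - 18)/25) = 0.
Since k = 0, no intermediate fraction beyond p_5/q_5 has denominator <= 31, so the convergent 82/25 is the closest (its error is |305*25 - 82*93|/(93*25) = 1/2325).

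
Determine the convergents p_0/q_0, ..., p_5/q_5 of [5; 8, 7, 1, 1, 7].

Using the convergent recurrence p_i = a_i*p_{i-1} + p_{i-2}, q_i = a_i*q_{i-1} + q_{i-2} with p_{-2}=0, p_{-1}=1, q_{-2}=1, q_{-1}=0:
  i=0: a_0=5, p_0 = 5*1 + 0 = 5, q_0 = 5*0 + 1 = 1.
  i=1: a_1=8, p_1 = 8*5 + 1 = 41, q_1 = 8*1 + 0 = 8.
  i=2: a_2=7, p_2 = 7*41 + 5 = 292, q_2 = 7*8 + 1 = 57.
  i=3: a_3=1, p_3 = 1*292 + 41 = 333, q_3 = 1*57 + 8 = 65.
  i=4: a_4=1, p_4 = 1*333 + 292 = 625, q_4 = 1*65 + 57 = 122.
  i=5: a_5=7, p_5 = 7*625 + 333 = 4708, q_5 = 7*122 + 65 = 919.

5/1, 41/8, 292/57, 333/65, 625/122, 4708/919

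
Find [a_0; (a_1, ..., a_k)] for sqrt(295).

Write x_i = (sqrt(295) + m_i)/d_i with (m_0, d_0) = (0, 1). a_0 = floor(sqrt(295)) = 17, since 17^2 = 289 <= 295 < 324 = 18^2.
Iterate m_{i+1} = d_i*a_i - m_i, d_{i+1} = (295 - m_{i+1}^2)/d_i, a_{i+1} = floor((a_0 + m_{i+1})/d_{i+1}):
  m_1 = 1*17 - 0 = 17, d_1 = (295 - 17^2)/1 = 6/1 = 6, a_1 = floor((17 + 17)/6) = 5.
  m_2 = 6*5 - 17 = 13, d_2 = (295 - 13^2)/6 = 126/6 = 21, a_2 = floor((17 + 13)/21) = 1.
  m_3 = 21*1 - 13 = 8, d_3 = (295 - 8^2)/21 = 231/21 = 11, a_3 = floor((17 + 8)/11) = 2.
  m_4 = 11*2 - 8 = 14, d_4 = (295 - 14^2)/11 = 99/11 = 9, a_4 = floor((17 + 14)/9) = 3.
  m_5 = 9*3 - 14 = 13, d_5 = (295 - 13^2)/9 = 126/9 = 14, a_5 = floor((17 + 13)/14) = 2.
  m_6 = 14*2 - 13 = 15, d_6 = (295 - 15^2)/14 = 70/14 = 5, a_6 = floor((17 + 15)/5) = 6.
  m_7 = 5*6 - 15 = 15, d_7 = (295 - 15^2)/5 = 70/5 = 14, a_7 = floor((17 + 15)/14) = 2.
  m_8 = 14*2 - 15 = 13, d_8 = (295 - 13^2)/14 = 126/14 = 9, a_8 = floor((17 + 13)/9) = 3.
  m_9 = 9*3 - 13 = 14, d_9 = (295 - 14^2)/9 = 99/9 = 11, a_9 = floor((17 + 14)/11) = 2.
  m_10 = 11*2 - 14 = 8, d_10 = (295 - 8^2)/11 = 231/11 = 21, a_10 = floor((17 + 8)/21) = 1.
  m_11 = 21*1 - 8 = 13, d_11 = (295 - 13^2)/21 = 126/21 = 6, a_11 = floor((17 + 13)/6) = 5.
  m_12 = 6*5 - 13 = 17, d_12 = (295 - 17^2)/6 = 6/6 = 1, a_12 = floor((17 + 17)/1) = 34.
  m_13 = 1*34 - 17 = 17, d_13 = (295 - 17^2)/1 = 6/1 = 6: (m_13, d_13) = (m_1, d_1) = (17, 6), so from here the quotients repeat a_1, ..., a_12; the period length is 12.
Hence the expansion of sqrt(295) is a_0 = 17 followed by the repeating block 5, 1, 2, 3, 2, 6, 2, 3, 2, 1, 5, 34 (period 12).

[17; (5, 1, 2, 3, 2, 6, 2, 3, 2, 1, 5, 34)]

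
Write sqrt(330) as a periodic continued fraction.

Write x_i = (sqrt(330) + m_i)/d_i with (m_0, d_0) = (0, 1). a_0 = floor(sqrt(330)) = 18, since 18^2 = 324 <= 330 < 361 = 19^2.
Iterate m_{i+1} = d_i*a_i - m_i, d_{i+1} = (330 - m_{i+1}^2)/d_i, a_{i+1} = floor((a_0 + m_{i+1})/d_{i+1}):
  m_1 = 1*18 - 0 = 18, d_1 = (330 - 18^2)/1 = 6/1 = 6, a_1 = floor((18 + 18)/6) = 6.
  m_2 = 6*6 - 18 = 18, d_2 = (330 - 18^2)/6 = 6/6 = 1, a_2 = floor((18 + 18)/1) = 36.
  m_3 = 1*36 - 18 = 18, d_3 = (330 - 18^2)/1 = 6/1 = 6: (m_3, d_3) = (m_1, d_1) = (18, 6), so from here the quotients repeat a_1, a_2; the period length is 2.
Hence the expansion of sqrt(330) is a_0 = 18 followed by the repeating block 6, 36 (period 2).

[18; (6, 36)]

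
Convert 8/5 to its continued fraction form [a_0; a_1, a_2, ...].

Run the Euclidean algorithm on 8 and 5; the successive quotients are the partial quotients a_0, a_1, ... (each step inverts the fractional part left over by the previous one):
  8 = 1*5 + 3, so a_0 = 1.
  5 = 1*3 + 2, so a_1 = 1.
  3 = 1*2 + 1, so a_2 = 1.
  2 = 2*1 + 0, so a_3 = 2.
The remainder reaches 0 after 4 divisions, so the expansion has 4 partial quotients, read off in order.

[1; 1, 1, 2]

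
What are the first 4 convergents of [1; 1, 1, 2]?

Using the convergent recurrence p_i = a_i*p_{i-1} + p_{i-2}, q_i = a_i*q_{i-1} + q_{i-2} with p_{-2}=0, p_{-1}=1, q_{-2}=1, q_{-1}=0:
  i=0: a_0=1, p_0 = 1*1 + 0 = 1, q_0 = 1*0 + 1 = 1.
  i=1: a_1=1, p_1 = 1*1 + 1 = 2, q_1 = 1*1 + 0 = 1.
  i=2: a_2=1, p_2 = 1*2 + 1 = 3, q_2 = 1*1 + 1 = 2.
  i=3: a_3=2, p_3 = 2*3 + 2 = 8, q_3 = 2*2 + 1 = 5.

1/1, 2/1, 3/2, 8/5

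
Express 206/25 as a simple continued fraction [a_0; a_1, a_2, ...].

[8; 4, 6]

Run the Euclidean algorithm on 206 and 25; the successive quotients are the partial quotients a_0, a_1, ... (each step inverts the fractional part left over by the previous one):
  206 = 8*25 + 6, so a_0 = 8.
  25 = 4*6 + 1, so a_1 = 4.
  6 = 6*1 + 0, so a_2 = 6.
The remainder reaches 0 after 3 divisions, so the expansion has 3 partial quotients, read off in order.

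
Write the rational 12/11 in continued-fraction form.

[1; 11]

Run the Euclidean algorithm on 12 and 11; the successive quotients are the partial quotients a_0, a_1, ... (each step inverts the fractional part left over by the previous one):
  12 = 1*11 + 1, so a_0 = 1.
  11 = 11*1 + 0, so a_1 = 11.
The remainder reaches 0 after 2 divisions, so the expansion has 2 partial quotients, read off in order.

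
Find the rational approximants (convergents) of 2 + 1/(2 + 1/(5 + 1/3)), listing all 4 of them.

2/1, 5/2, 27/11, 86/35

Using the convergent recurrence p_i = a_i*p_{i-1} + p_{i-2}, q_i = a_i*q_{i-1} + q_{i-2} with p_{-2}=0, p_{-1}=1, q_{-2}=1, q_{-1}=0:
  i=0: a_0=2, p_0 = 2*1 + 0 = 2, q_0 = 2*0 + 1 = 1.
  i=1: a_1=2, p_1 = 2*2 + 1 = 5, q_1 = 2*1 + 0 = 2.
  i=2: a_2=5, p_2 = 5*5 + 2 = 27, q_2 = 5*2 + 1 = 11.
  i=3: a_3=3, p_3 = 3*27 + 5 = 86, q_3 = 3*11 + 2 = 35.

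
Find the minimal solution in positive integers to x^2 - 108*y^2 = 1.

First expand sqrt(108) as a continued fraction. With x_i = (sqrt(108) + m_i)/d_i and (m_0, d_0) = (0, 1): a_0 = floor(sqrt(108)) = 10, since 10^2 = 100 <= 108 < 121 = 11^2.
Iterate m_{i+1} = d_i*a_i - m_i, d_{i+1} = (108 - m_{i+1}^2)/d_i, a_{i+1} = floor((a_0 + m_{i+1})/d_{i+1}):
  m_1 = 1*10 - 0 = 10, d_1 = (108 - 10^2)/1 = 8/1 = 8, a_1 = floor((10 + 10)/8) = 2.
  m_2 = 8*2 - 10 = 6, d_2 = (108 - 6^2)/8 = 72/8 = 9, a_2 = floor((10 + 6)/9) = 1.
  m_3 = 9*1 - 6 = 3, d_3 = (108 - 3^2)/9 = 99/9 = 11, a_3 = floor((10 + 3)/11) = 1.
  m_4 = 11*1 - 3 = 8, d_4 = (108 - 8^2)/11 = 44/11 = 4, a_4 = floor((10 + 8)/4) = 4.
  m_5 = 4*4 - 8 = 8, d_5 = (108 - 8^2)/4 = 44/4 = 11, a_5 = floor((10 + 8)/11) = 1.
  m_6 = 11*1 - 8 = 3, d_6 = (108 - 3^2)/11 = 99/11 = 9, a_6 = floor((10 + 3)/9) = 1.
  m_7 = 9*1 - 3 = 6, d_7 = (108 - 6^2)/9 = 72/9 = 8, a_7 = floor((10 + 6)/8) = 2.
  m_8 = 8*2 - 6 = 10, d_8 = (108 - 10^2)/8 = 8/8 = 1, a_8 = floor((10 + 10)/1) = 20.
  m_9 = 1*20 - 10 = 10, d_9 = (108 - 10^2)/1 = 8/1 = 8: (m_9, d_9) = (m_1, d_1) = (10, 8), so from here the quotients repeat a_1, ..., a_8; the period length is 8.
So sqrt(108) = [10; (2, 1, 1, 4, 1, 1, 2, 20)] with period length k = 8.
k is even, so the fundamental solution of x^2 - 108y^2 = 1 is (p_{k-1}, q_{k-1}) = (p_7, q_7); compute convergents through index 7.
Convergents (p_i = a_i*p_{i-1} + p_{i-2}, q_i = a_i*q_{i-1} + q_{i-2} with p_{-2}=0, p_{-1}=1, q_{-2}=1, q_{-1}=0):
  i=0: a_0=10, p_0 = 10*1 + 0 = 10, q_0 = 10*0 + 1 = 1.
  i=1: a_1=2, p_1 = 2*10 + 1 = 21, q_1 = 2*1 + 0 = 2.
  i=2: a_2=1, p_2 = 1*21 + 10 = 31, q_2 = 1*2 + 1 = 3.
  i=3: a_3=1, p_3 = 1*31 + 21 = 52, q_3 = 1*3 + 2 = 5.
  i=4: a_4=4, p_4 = 4*52 + 31 = 239, q_4 = 4*5 + 3 = 23.
  i=5: a_5=1, p_5 = 1*239 + 52 = 291, q_5 = 1*23 + 5 = 28.
  i=6: a_6=1, p_6 = 1*291 + 239 = 530, q_6 = 1*28 + 23 = 51.
  i=7: a_7=2, p_7 = 2*530 + 291 = 1351, q_7 = 2*51 + 28 = 130.
Check: 1351^2 - 108*130^2 = 1825201 - 1825200 = 1, so (x, y) = (1351, 130) solves the equation, and by the theorem it is the least positive solution.

(x, y) = (1351, 130)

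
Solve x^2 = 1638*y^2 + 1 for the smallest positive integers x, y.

(x, y) = (1457, 36)

First expand sqrt(1638) as a continued fraction. With x_i = (sqrt(1638) + m_i)/d_i and (m_0, d_0) = (0, 1): a_0 = floor(sqrt(1638)) = 40, since 40^2 = 1600 <= 1638 < 1681 = 41^2.
Iterate m_{i+1} = d_i*a_i - m_i, d_{i+1} = (1638 - m_{i+1}^2)/d_i, a_{i+1} = floor((a_0 + m_{i+1})/d_{i+1}):
  m_1 = 1*40 - 0 = 40, d_1 = (1638 - 40^2)/1 = 38/1 = 38, a_1 = floor((40 + 40)/38) = 2.
  m_2 = 38*2 - 40 = 36, d_2 = (1638 - 36^2)/38 = 342/38 = 9, a_2 = floor((40 + 36)/9) = 8.
  m_3 = 9*8 - 36 = 36, d_3 = (1638 - 36^2)/9 = 342/9 = 38, a_3 = floor((40 + 36)/38) = 2.
  m_4 = 38*2 - 36 = 40, d_4 = (1638 - 40^2)/38 = 38/38 = 1, a_4 = floor((40 + 40)/1) = 80.
  m_5 = 1*80 - 40 = 40, d_5 = (1638 - 40^2)/1 = 38/1 = 38: (m_5, d_5) = (m_1, d_1) = (40, 38), so from here the quotients repeat a_1, ..., a_4; the period length is 4.
So sqrt(1638) = [40; (2, 8, 2, 80)] with period length k = 4.
k is even, so the fundamental solution of x^2 - 1638y^2 = 1 is (p_{k-1}, q_{k-1}) = (p_3, q_3); compute convergents through index 3.
Convergents (p_i = a_i*p_{i-1} + p_{i-2}, q_i = a_i*q_{i-1} + q_{i-2} with p_{-2}=0, p_{-1}=1, q_{-2}=1, q_{-1}=0):
  i=0: a_0=40, p_0 = 40*1 + 0 = 40, q_0 = 40*0 + 1 = 1.
  i=1: a_1=2, p_1 = 2*40 + 1 = 81, q_1 = 2*1 + 0 = 2.
  i=2: a_2=8, p_2 = 8*81 + 40 = 688, q_2 = 8*2 + 1 = 17.
  i=3: a_3=2, p_3 = 2*688 + 81 = 1457, q_3 = 2*17 + 2 = 36.
Check: 1457^2 - 1638*36^2 = 2122849 - 2122848 = 1, so (x, y) = (1457, 36) solves the equation, and by the theorem it is the least positive solution.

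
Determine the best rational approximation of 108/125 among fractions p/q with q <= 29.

Expand x = 108/125 as a continued fraction with the Euclidean algorithm:
  108 = 0*125 + 108, so a_0 = 0.
  125 = 1*108 + 17, so a_1 = 1.
  108 = 6*17 + 6, so a_2 = 6.
  17 = 2*6 + 5, so a_3 = 2.
  6 = 1*5 + 1, so a_4 = 1.
  5 = 5*1 + 0, so a_5 = 5.
so x = [0; 1, 6, 2, 1, 5].
Convergents (p_i = a_i*p_{i-1} + p_{i-2}, q_i = a_i*q_{i-1} + q_{i-2} with p_{-2}=0, p_{-1}=1, q_{-2}=1, q_{-1}=0), until the denominator exceeds 29:
  i=0: a_0=0, p_0 = 0*1 + 0 = 0, q_0 = 0*0 + 1 = 1.
  i=1: a_1=1, p_1 = 1*0 + 1 = 1, q_1 = 1*1 + 0 = 1.
  i=2: a_2=6, p_2 = 6*1 + 0 = 6, q_2 = 6*1 + 1 = 7.
  i=3: a_3=2, p_3 = 2*6 + 1 = 13, q_3 = 2*7 + 1 = 15.
  i=4: a_4=1, p_4 = 1*13 + 6 = 19, q_4 = 1*15 + 7 = 22.
  i=5: a_5=5, p_5 = 5*19 + 13 = 108, q_5 = 5*22 + 15 = 125.
q_5 = 125 > 29, so the last convergent with denominator <= 29 is p_4/q_4 = 19/22.
The closest fraction with denominator <= 29 is either p_4/q_4 or the intermediate fraction (k*p_4 + p_3)/(k*q_4 + q_3) with the largest k >= 1 whose denominator stays <= 29; these approach x as k grows, and every other convergent or intermediate fraction in range is farther away.
Largest k: floor((29 - q_3)/q_4) = floor((29 - 15)/22) = 0.
Since k = 0, no intermediate fraction beyond p_4/q_4 has denominator <= 29, so the convergent 19/22 is the closest (its error is |108*22 - 19*125|/(125*22) = 1/2750).

19/22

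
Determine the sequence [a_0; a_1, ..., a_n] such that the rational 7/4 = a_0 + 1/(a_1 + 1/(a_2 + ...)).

[1; 1, 3]

Run the Euclidean algorithm on 7 and 4; the successive quotients are the partial quotients a_0, a_1, ... (each step inverts the fractional part left over by the previous one):
  7 = 1*4 + 3, so a_0 = 1.
  4 = 1*3 + 1, so a_1 = 1.
  3 = 3*1 + 0, so a_2 = 3.
The remainder reaches 0 after 3 divisions, so the expansion has 3 partial quotients, read off in order.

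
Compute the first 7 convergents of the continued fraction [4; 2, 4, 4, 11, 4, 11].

4/1, 9/2, 40/9, 169/38, 1899/427, 7765/1746, 87314/19633

Using the convergent recurrence p_i = a_i*p_{i-1} + p_{i-2}, q_i = a_i*q_{i-1} + q_{i-2} with p_{-2}=0, p_{-1}=1, q_{-2}=1, q_{-1}=0:
  i=0: a_0=4, p_0 = 4*1 + 0 = 4, q_0 = 4*0 + 1 = 1.
  i=1: a_1=2, p_1 = 2*4 + 1 = 9, q_1 = 2*1 + 0 = 2.
  i=2: a_2=4, p_2 = 4*9 + 4 = 40, q_2 = 4*2 + 1 = 9.
  i=3: a_3=4, p_3 = 4*40 + 9 = 169, q_3 = 4*9 + 2 = 38.
  i=4: a_4=11, p_4 = 11*169 + 40 = 1899, q_4 = 11*38 + 9 = 427.
  i=5: a_5=4, p_5 = 4*1899 + 169 = 7765, q_5 = 4*427 + 38 = 1746.
  i=6: a_6=11, p_6 = 11*7765 + 1899 = 87314, q_6 = 11*1746 + 427 = 19633.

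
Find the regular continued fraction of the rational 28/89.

[0; 3, 5, 1, 1, 2]

Run the Euclidean algorithm on 28 and 89; the successive quotients are the partial quotients a_0, a_1, ... (each step inverts the fractional part left over by the previous one):
  28 = 0*89 + 28, so a_0 = 0.
  89 = 3*28 + 5, so a_1 = 3.
  28 = 5*5 + 3, so a_2 = 5.
  5 = 1*3 + 2, so a_3 = 1.
  3 = 1*2 + 1, so a_4 = 1.
  2 = 2*1 + 0, so a_5 = 2.
The remainder reaches 0 after 6 divisions, so the expansion has 6 partial quotients, read off in order.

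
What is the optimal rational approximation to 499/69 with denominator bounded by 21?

Expand x = 499/69 as a continued fraction with the Euclidean algorithm:
  499 = 7*69 + 16, so a_0 = 7.
  69 = 4*16 + 5, so a_1 = 4.
  16 = 3*5 + 1, so a_2 = 3.
  5 = 5*1 + 0, so a_3 = 5.
so x = [7; 4, 3, 5].
Convergents (p_i = a_i*p_{i-1} + p_{i-2}, q_i = a_i*q_{i-1} + q_{i-2} with p_{-2}=0, p_{-1}=1, q_{-2}=1, q_{-1}=0), until the denominator exceeds 21:
  i=0: a_0=7, p_0 = 7*1 + 0 = 7, q_0 = 7*0 + 1 = 1.
  i=1: a_1=4, p_1 = 4*7 + 1 = 29, q_1 = 4*1 + 0 = 4.
  i=2: a_2=3, p_2 = 3*29 + 7 = 94, q_2 = 3*4 + 1 = 13.
  i=3: a_3=5, p_3 = 5*94 + 29 = 499, q_3 = 5*13 + 4 = 69.
q_3 = 69 > 21, so the last convergent with denominator <= 21 is p_2/q_2 = 94/13.
The closest fraction with denominator <= 21 is either p_2/q_2 or the intermediate fraction (k*p_2 + p_1)/(k*q_2 + q_1) with the largest k >= 1 whose denominator stays <= 21; these approach x as k grows, and every other convergent or intermediate fraction in range is farther away.
Largest k: floor((21 - q_1)/q_2) = floor((21 - 4)/13) = 1.
That gives (1*94 + 29)/(1*13 + 4) = 123/17.
Compare the errors: |x - 94/13| = |499*13 - 94*69|/(69*13) = 1/897, and |x - 123/17| = |499*17 - 123*69|/(69*17) = 4/1173.
Cross-multiplying, 1*1173 = 1173 < 3588 = 4*897, so 1/897 is smaller: the convergent 94/13 is closer to x than 123/17.

94/13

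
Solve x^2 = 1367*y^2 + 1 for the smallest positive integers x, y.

First expand sqrt(1367) as a continued fraction. With x_i = (sqrt(1367) + m_i)/d_i and (m_0, d_0) = (0, 1): a_0 = floor(sqrt(1367)) = 36, since 36^2 = 1296 <= 1367 < 1369 = 37^2.
Iterate m_{i+1} = d_i*a_i - m_i, d_{i+1} = (1367 - m_{i+1}^2)/d_i, a_{i+1} = floor((a_0 + m_{i+1})/d_{i+1}):
  m_1 = 1*36 - 0 = 36, d_1 = (1367 - 36^2)/1 = 71/1 = 71, a_1 = floor((36 + 36)/71) = 1.
  m_2 = 71*1 - 36 = 35, d_2 = (1367 - 35^2)/71 = 142/71 = 2, a_2 = floor((36 + 35)/2) = 35.
  m_3 = 2*35 - 35 = 35, d_3 = (1367 - 35^2)/2 = 142/2 = 71, a_3 = floor((36 + 35)/71) = 1.
  m_4 = 71*1 - 35 = 36, d_4 = (1367 - 36^2)/71 = 71/71 = 1, a_4 = floor((36 + 36)/1) = 72.
  m_5 = 1*72 - 36 = 36, d_5 = (1367 - 36^2)/1 = 71/1 = 71: (m_5, d_5) = (m_1, d_1) = (36, 71), so from here the quotients repeat a_1, ..., a_4; the period length is 4.
So sqrt(1367) = [36; (1, 35, 1, 72)] with period length k = 4.
k is even, so the fundamental solution of x^2 - 1367y^2 = 1 is (p_{k-1}, q_{k-1}) = (p_3, q_3); compute convergents through index 3.
Convergents (p_i = a_i*p_{i-1} + p_{i-2}, q_i = a_i*q_{i-1} + q_{i-2} with p_{-2}=0, p_{-1}=1, q_{-2}=1, q_{-1}=0):
  i=0: a_0=36, p_0 = 36*1 + 0 = 36, q_0 = 36*0 + 1 = 1.
  i=1: a_1=1, p_1 = 1*36 + 1 = 37, q_1 = 1*1 + 0 = 1.
  i=2: a_2=35, p_2 = 35*37 + 36 = 1331, q_2 = 35*1 + 1 = 36.
  i=3: a_3=1, p_3 = 1*1331 + 37 = 1368, q_3 = 1*36 + 1 = 37.
Check: 1368^2 - 1367*37^2 = 1871424 - 1871423 = 1, so (x, y) = (1368, 37) solves the equation, and by the theorem it is the least positive solution.

(x, y) = (1368, 37)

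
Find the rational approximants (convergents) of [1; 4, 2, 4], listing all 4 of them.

1/1, 5/4, 11/9, 49/40

Using the convergent recurrence p_i = a_i*p_{i-1} + p_{i-2}, q_i = a_i*q_{i-1} + q_{i-2} with p_{-2}=0, p_{-1}=1, q_{-2}=1, q_{-1}=0:
  i=0: a_0=1, p_0 = 1*1 + 0 = 1, q_0 = 1*0 + 1 = 1.
  i=1: a_1=4, p_1 = 4*1 + 1 = 5, q_1 = 4*1 + 0 = 4.
  i=2: a_2=2, p_2 = 2*5 + 1 = 11, q_2 = 2*4 + 1 = 9.
  i=3: a_3=4, p_3 = 4*11 + 5 = 49, q_3 = 4*9 + 4 = 40.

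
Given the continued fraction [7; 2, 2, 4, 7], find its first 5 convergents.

Using the convergent recurrence p_i = a_i*p_{i-1} + p_{i-2}, q_i = a_i*q_{i-1} + q_{i-2} with p_{-2}=0, p_{-1}=1, q_{-2}=1, q_{-1}=0:
  i=0: a_0=7, p_0 = 7*1 + 0 = 7, q_0 = 7*0 + 1 = 1.
  i=1: a_1=2, p_1 = 2*7 + 1 = 15, q_1 = 2*1 + 0 = 2.
  i=2: a_2=2, p_2 = 2*15 + 7 = 37, q_2 = 2*2 + 1 = 5.
  i=3: a_3=4, p_3 = 4*37 + 15 = 163, q_3 = 4*5 + 2 = 22.
  i=4: a_4=7, p_4 = 7*163 + 37 = 1178, q_4 = 7*22 + 5 = 159.

7/1, 15/2, 37/5, 163/22, 1178/159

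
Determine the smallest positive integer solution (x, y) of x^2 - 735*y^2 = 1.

First expand sqrt(735) as a continued fraction. With x_i = (sqrt(735) + m_i)/d_i and (m_0, d_0) = (0, 1): a_0 = floor(sqrt(735)) = 27, since 27^2 = 729 <= 735 < 784 = 28^2.
Iterate m_{i+1} = d_i*a_i - m_i, d_{i+1} = (735 - m_{i+1}^2)/d_i, a_{i+1} = floor((a_0 + m_{i+1})/d_{i+1}):
  m_1 = 1*27 - 0 = 27, d_1 = (735 - 27^2)/1 = 6/1 = 6, a_1 = floor((27 + 27)/6) = 9.
  m_2 = 6*9 - 27 = 27, d_2 = (735 - 27^2)/6 = 6/6 = 1, a_2 = floor((27 + 27)/1) = 54.
  m_3 = 1*54 - 27 = 27, d_3 = (735 - 27^2)/1 = 6/1 = 6: (m_3, d_3) = (m_1, d_1) = (27, 6), so from here the quotients repeat a_1, a_2; the period length is 2.
So sqrt(735) = [27; (9, 54)] with period length k = 2.
k is even, so the fundamental solution of x^2 - 735y^2 = 1 is (p_{k-1}, q_{k-1}) = (p_1, q_1); compute convergents through index 1.
Convergents (p_i = a_i*p_{i-1} + p_{i-2}, q_i = a_i*q_{i-1} + q_{i-2} with p_{-2}=0, p_{-1}=1, q_{-2}=1, q_{-1}=0):
  i=0: a_0=27, p_0 = 27*1 + 0 = 27, q_0 = 27*0 + 1 = 1.
  i=1: a_1=9, p_1 = 9*27 + 1 = 244, q_1 = 9*1 + 0 = 9.
Check: 244^2 - 735*9^2 = 59536 - 59535 = 1, so (x, y) = (244, 9) solves the equation, and by the theorem it is the least positive solution.

(x, y) = (244, 9)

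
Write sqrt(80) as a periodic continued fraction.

Write x_i = (sqrt(80) + m_i)/d_i with (m_0, d_0) = (0, 1). a_0 = floor(sqrt(80)) = 8, since 8^2 = 64 <= 80 < 81 = 9^2.
Iterate m_{i+1} = d_i*a_i - m_i, d_{i+1} = (80 - m_{i+1}^2)/d_i, a_{i+1} = floor((a_0 + m_{i+1})/d_{i+1}):
  m_1 = 1*8 - 0 = 8, d_1 = (80 - 8^2)/1 = 16/1 = 16, a_1 = floor((8 + 8)/16) = 1.
  m_2 = 16*1 - 8 = 8, d_2 = (80 - 8^2)/16 = 16/16 = 1, a_2 = floor((8 + 8)/1) = 16.
  m_3 = 1*16 - 8 = 8, d_3 = (80 - 8^2)/1 = 16/1 = 16: (m_3, d_3) = (m_1, d_1) = (8, 16), so from here the quotients repeat a_1, a_2; the period length is 2.
Hence the expansion of sqrt(80) is a_0 = 8 followed by the repeating block 1, 16 (period 2).

[8; (1, 16)]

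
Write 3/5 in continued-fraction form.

Run the Euclidean algorithm on 3 and 5; the successive quotients are the partial quotients a_0, a_1, ... (each step inverts the fractional part left over by the previous one):
  3 = 0*5 + 3, so a_0 = 0.
  5 = 1*3 + 2, so a_1 = 1.
  3 = 1*2 + 1, so a_2 = 1.
  2 = 2*1 + 0, so a_3 = 2.
The remainder reaches 0 after 4 divisions, so the expansion has 4 partial quotients, read off in order.

[0; 1, 1, 2]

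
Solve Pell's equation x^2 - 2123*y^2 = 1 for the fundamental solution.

(x, y) = (62078642, 1347309)

First expand sqrt(2123) as a continued fraction. With x_i = (sqrt(2123) + m_i)/d_i and (m_0, d_0) = (0, 1): a_0 = floor(sqrt(2123)) = 46, since 46^2 = 2116 <= 2123 < 2209 = 47^2.
Iterate m_{i+1} = d_i*a_i - m_i, d_{i+1} = (2123 - m_{i+1}^2)/d_i, a_{i+1} = floor((a_0 + m_{i+1})/d_{i+1}):
  m_1 = 1*46 - 0 = 46, d_1 = (2123 - 46^2)/1 = 7/1 = 7, a_1 = floor((46 + 46)/7) = 13.
  m_2 = 7*13 - 46 = 45, d_2 = (2123 - 45^2)/7 = 98/7 = 14, a_2 = floor((46 + 45)/14) = 6.
  m_3 = 14*6 - 45 = 39, d_3 = (2123 - 39^2)/14 = 602/14 = 43, a_3 = floor((46 + 39)/43) = 1.
  m_4 = 43*1 - 39 = 4, d_4 = (2123 - 4^2)/43 = 2107/43 = 49, a_4 = floor((46 + 4)/49) = 1.
  m_5 = 49*1 - 4 = 45, d_5 = (2123 - 45^2)/49 = 98/49 = 2, a_5 = floor((46 + 45)/2) = 45.
  m_6 = 2*45 - 45 = 45, d_6 = (2123 - 45^2)/2 = 98/2 = 49, a_6 = floor((46 + 45)/49) = 1.
  m_7 = 49*1 - 45 = 4, d_7 = (2123 - 4^2)/49 = 2107/49 = 43, a_7 = floor((46 + 4)/43) = 1.
  m_8 = 43*1 - 4 = 39, d_8 = (2123 - 39^2)/43 = 602/43 = 14, a_8 = floor((46 + 39)/14) = 6.
  m_9 = 14*6 - 39 = 45, d_9 = (2123 - 45^2)/14 = 98/14 = 7, a_9 = floor((46 + 45)/7) = 13.
  m_10 = 7*13 - 45 = 46, d_10 = (2123 - 46^2)/7 = 7/7 = 1, a_10 = floor((46 + 46)/1) = 92.
  m_11 = 1*92 - 46 = 46, d_11 = (2123 - 46^2)/1 = 7/1 = 7: (m_11, d_11) = (m_1, d_1) = (46, 7), so from here the quotients repeat a_1, ..., a_10; the period length is 10.
So sqrt(2123) = [46; (13, 6, 1, 1, 45, 1, 1, 6, 13, 92)] with period length k = 10.
k is even, so the fundamental solution of x^2 - 2123y^2 = 1 is (p_{k-1}, q_{k-1}) = (p_9, q_9); compute convergents through index 9.
Convergents (p_i = a_i*p_{i-1} + p_{i-2}, q_i = a_i*q_{i-1} + q_{i-2} with p_{-2}=0, p_{-1}=1, q_{-2}=1, q_{-1}=0):
  i=0: a_0=46, p_0 = 46*1 + 0 = 46, q_0 = 46*0 + 1 = 1.
  i=1: a_1=13, p_1 = 13*46 + 1 = 599, q_1 = 13*1 + 0 = 13.
  i=2: a_2=6, p_2 = 6*599 + 46 = 3640, q_2 = 6*13 + 1 = 79.
  i=3: a_3=1, p_3 = 1*3640 + 599 = 4239, q_3 = 1*79 + 13 = 92.
  i=4: a_4=1, p_4 = 1*4239 + 3640 = 7879, q_4 = 1*92 + 79 = 171.
  i=5: a_5=45, p_5 = 45*7879 + 4239 = 358794, q_5 = 45*171 + 92 = 7787.
  i=6: a_6=1, p_6 = 1*358794 + 7879 = 366673, q_6 = 1*7787 + 171 = 7958.
  i=7: a_7=1, p_7 = 1*366673 + 358794 = 725467, q_7 = 1*7958 + 7787 = 15745.
  i=8: a_8=6, p_8 = 6*725467 + 366673 = 4719475, q_8 = 6*15745 + 7958 = 102428.
  i=9: a_9=13, p_9 = 13*4719475 + 725467 = 62078642, q_9 = 13*102428 + 15745 = 1347309.
Check: 62078642^2 - 2123*1347309^2 = 3853757792564164 - 3853757792564163 = 1, so (x, y) = (62078642, 1347309) solves the equation, and by the theorem it is the least positive solution.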